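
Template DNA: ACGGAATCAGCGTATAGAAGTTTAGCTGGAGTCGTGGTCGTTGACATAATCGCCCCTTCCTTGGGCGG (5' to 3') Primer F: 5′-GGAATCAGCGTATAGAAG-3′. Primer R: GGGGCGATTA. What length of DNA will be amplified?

Scanning the template, GGAATCAGCGTATAGAAG occurs at positions 3–20; this primer anneals to the bottom strand there with its 3' end pointing downstream.
Taking the reverse complement of GGGGCGATTA gives TAATCGCCCC, found at positions 47–56 on the template; the primer anneals here to the top strand with its 3' end pointing upstream.
The product runs from position 3 to position 56, so its length is 56 − 3 + 1 = 54 bp.

54 bp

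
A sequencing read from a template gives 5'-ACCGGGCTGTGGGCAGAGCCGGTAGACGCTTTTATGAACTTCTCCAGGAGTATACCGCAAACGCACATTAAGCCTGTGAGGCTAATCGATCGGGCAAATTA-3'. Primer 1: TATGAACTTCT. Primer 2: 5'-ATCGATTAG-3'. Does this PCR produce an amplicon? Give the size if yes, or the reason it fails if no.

Yes — a 58 bp product.

Primer 1 (TATGAACTTCT) matches the top strand at positions 33–43; it acts as a forward primer.
Primer 2's reverse complement is CTAATCGAT, matching the top strand at positions 82–90; it acts as a reverse primer.
The 3' ends face each other across positions 33–90, giving a 58 bp product.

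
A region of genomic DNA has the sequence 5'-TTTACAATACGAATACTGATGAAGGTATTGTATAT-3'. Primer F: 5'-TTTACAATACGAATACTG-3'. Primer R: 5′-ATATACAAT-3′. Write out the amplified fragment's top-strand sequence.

5'-TTTACAATACGAATACTGATGAAGGTATTGTATAT-3'

Scanning the template, TTTACAATACGAATACTG occurs at positions 1–18; this primer anneals to the bottom strand there with its 3' end pointing downstream.
Taking the reverse complement of ATATACAAT gives ATTGTATAT, found at positions 27–35 on the template; the primer anneals here to the top strand with its 3' end pointing upstream.
The product is the template from position 1 through 35 (35 bp).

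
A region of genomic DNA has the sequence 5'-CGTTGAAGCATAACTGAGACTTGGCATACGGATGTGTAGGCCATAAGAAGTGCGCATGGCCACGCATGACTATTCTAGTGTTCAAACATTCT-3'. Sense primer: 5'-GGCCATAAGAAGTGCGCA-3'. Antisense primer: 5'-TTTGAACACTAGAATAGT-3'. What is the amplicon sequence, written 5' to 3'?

Forward primer GGCCATAAGAAGTGCGCA is found on the top strand at positions 39–56.
The reverse primer's reverse complement is ACTATTCTAGTGTTCAAA, which matches the template at positions 69–86.
The product is the template from position 39 through 86 (48 bp).

5'-GGCCATAAGAAGTGCGCATGGCCACGCATGACTATTCTAGTGTTCAAA-3'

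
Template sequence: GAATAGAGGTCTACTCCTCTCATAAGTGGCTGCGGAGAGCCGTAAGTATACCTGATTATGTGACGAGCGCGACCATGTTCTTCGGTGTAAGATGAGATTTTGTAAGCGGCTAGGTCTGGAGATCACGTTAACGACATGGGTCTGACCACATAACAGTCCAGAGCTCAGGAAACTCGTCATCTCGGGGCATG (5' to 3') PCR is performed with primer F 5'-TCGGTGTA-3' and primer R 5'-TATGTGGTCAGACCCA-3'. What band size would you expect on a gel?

71 bp

Scanning the template, TCGGTGTA occurs at positions 82–89; this primer anneals to the bottom strand there with its 3' end pointing downstream.
Reverse complement of the reverse primer: TGGGTCTGACCACATA. This occurs on the top strand at positions 137–152.
Amplicon spans positions 82–152: 71 bp.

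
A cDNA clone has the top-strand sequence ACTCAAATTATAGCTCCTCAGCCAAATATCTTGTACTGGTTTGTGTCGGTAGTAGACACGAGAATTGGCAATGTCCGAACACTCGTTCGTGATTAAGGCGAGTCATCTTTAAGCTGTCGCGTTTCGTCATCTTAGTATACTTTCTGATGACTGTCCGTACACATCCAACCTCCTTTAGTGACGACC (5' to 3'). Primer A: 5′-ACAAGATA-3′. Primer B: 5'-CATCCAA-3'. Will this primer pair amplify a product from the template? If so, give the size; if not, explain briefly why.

No product — the primers' 3' ends point away from each other.

Primer A (ACAAGATA) has reverse complement TATCTTGT, which matches the top strand at positions 27–34; primer A anneals to the top strand there with its 3' end pointing upstream toward position 27.
Primer B (CATCCAA) matches the top strand directly at positions 162–168; it anneals to the bottom strand with its 3' end pointing downstream toward position 168.
The 3' ends diverge (primer A extends toward position 1, primer B toward position 186), so the primers never converge on a shared product.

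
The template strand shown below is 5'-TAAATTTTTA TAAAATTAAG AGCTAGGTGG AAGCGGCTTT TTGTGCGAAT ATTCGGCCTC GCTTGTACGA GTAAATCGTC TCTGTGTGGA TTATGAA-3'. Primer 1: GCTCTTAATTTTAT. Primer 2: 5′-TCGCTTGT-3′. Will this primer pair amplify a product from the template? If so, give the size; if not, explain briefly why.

Primer 1 (GCTCTTAATTTTAT) has reverse complement ATAAAATTAAGAGC, which matches the top strand at positions 10–23; primer 1 anneals to the top strand there with its 3' end pointing upstream toward position 10.
Primer 2 (TCGCTTGT) matches the top strand directly at positions 59–66; it anneals to the bottom strand with its 3' end pointing downstream toward position 66.
The 3' ends diverge (primer 1 extends toward position 1, primer 2 toward position 97), so the primers never converge on a shared product.

No product — the primers' 3' ends point away from each other.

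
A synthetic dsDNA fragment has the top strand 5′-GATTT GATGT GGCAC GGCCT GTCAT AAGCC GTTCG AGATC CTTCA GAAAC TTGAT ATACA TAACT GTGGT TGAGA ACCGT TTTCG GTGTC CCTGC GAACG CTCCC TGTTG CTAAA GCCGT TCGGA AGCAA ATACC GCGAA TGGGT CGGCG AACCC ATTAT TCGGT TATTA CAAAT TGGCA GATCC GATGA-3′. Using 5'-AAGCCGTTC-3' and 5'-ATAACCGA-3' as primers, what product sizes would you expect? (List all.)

The forward primer AAGCCGTTC matches the top strand at positions 26–34, 114–122.
The reverse primer's reverse complement is TCGGTTAT, matching at positions 161–168.
Each forward site pairs with the reverse site to give a product ending at position 168: sizes 143, 55 bp.

143 bp, 55 bp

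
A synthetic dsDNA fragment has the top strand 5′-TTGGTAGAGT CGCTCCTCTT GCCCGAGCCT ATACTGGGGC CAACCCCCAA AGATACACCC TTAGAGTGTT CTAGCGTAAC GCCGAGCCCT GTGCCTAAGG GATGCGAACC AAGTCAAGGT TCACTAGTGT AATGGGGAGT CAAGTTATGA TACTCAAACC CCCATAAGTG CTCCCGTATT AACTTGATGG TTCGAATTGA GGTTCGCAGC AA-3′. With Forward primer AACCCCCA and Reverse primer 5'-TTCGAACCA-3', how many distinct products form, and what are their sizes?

The forward primer AACCCCCA matches the top strand at positions 42–49, 157–164.
The reverse primer's reverse complement is TGGTTCGAA, matching at positions 188–196.
Each forward site pairs with the reverse site to give a product ending at position 196: sizes 155, 40 bp.

Two products: 155 bp, 40 bp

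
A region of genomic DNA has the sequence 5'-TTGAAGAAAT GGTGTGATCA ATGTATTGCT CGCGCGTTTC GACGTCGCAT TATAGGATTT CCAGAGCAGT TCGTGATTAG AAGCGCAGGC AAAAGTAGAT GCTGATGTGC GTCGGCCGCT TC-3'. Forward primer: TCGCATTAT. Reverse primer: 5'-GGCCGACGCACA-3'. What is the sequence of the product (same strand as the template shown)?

5'-TCGCATTATAGGATTTCCAGAGCAGTTCGTGATTAGAAGCGCAGGCAAAAGTAGATGCTGATGTGCGTCGGCC-3'

Forward primer TCGCATTAT is found on the top strand at positions 45–53.
The reverse primer's reverse complement is TGTGCGTCGGCC, which matches the template at positions 106–117.
The product is the template from position 45 through 117 (73 bp).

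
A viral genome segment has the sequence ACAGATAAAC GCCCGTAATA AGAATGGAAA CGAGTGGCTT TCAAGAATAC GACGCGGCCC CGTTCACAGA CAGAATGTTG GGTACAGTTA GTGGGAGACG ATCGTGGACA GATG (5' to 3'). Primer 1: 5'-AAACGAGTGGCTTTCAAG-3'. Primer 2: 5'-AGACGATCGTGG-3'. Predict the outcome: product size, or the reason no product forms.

Primer 1 (AAACGAGTGGCTTTCAAG) matches the top strand at positions 28–45 (3' end points downstream).
Primer 2 (AGACGATCGTGG) also matches the top strand directly, at positions 96–107 — its reverse complement CCACGATCGTCT is not present.
Both primers anneal to the bottom strand with 3' ends pointing the same way, so neither can prime synthesis back toward the other.

No product — both primers anneal to the same strand and extend in the same direction.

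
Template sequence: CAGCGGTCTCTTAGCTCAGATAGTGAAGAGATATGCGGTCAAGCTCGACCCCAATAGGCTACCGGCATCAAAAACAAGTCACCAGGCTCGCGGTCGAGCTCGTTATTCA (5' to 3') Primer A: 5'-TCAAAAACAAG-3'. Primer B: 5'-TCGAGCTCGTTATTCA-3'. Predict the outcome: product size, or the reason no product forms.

No product — both primers anneal to the same strand and extend in the same direction.

Primer A (TCAAAAACAAG) matches the top strand at positions 68–78 (3' end points downstream).
Primer B (TCGAGCTCGTTATTCA) also matches the top strand directly, at positions 94–109 — its reverse complement TGAATAACGAGCTCGA is not present.
Both primers anneal to the bottom strand with 3' ends pointing the same way, so neither can prime synthesis back toward the other.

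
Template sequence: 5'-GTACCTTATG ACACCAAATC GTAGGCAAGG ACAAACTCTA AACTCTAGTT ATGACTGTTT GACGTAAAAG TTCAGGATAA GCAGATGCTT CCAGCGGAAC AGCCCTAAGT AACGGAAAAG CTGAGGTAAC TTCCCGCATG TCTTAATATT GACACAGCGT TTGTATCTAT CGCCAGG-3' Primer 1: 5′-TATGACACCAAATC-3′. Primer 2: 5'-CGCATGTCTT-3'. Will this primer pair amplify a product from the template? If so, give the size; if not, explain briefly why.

No product — both primers anneal to the same strand and extend in the same direction.

Primer 1 (TATGACACCAAATC) matches the top strand at positions 7–20 (3' end points downstream).
Primer 2 (CGCATGTCTT) also matches the top strand directly, at positions 135–144 — its reverse complement AAGACATGCG is not present.
Both primers anneal to the bottom strand with 3' ends pointing the same way, so neither can prime synthesis back toward the other.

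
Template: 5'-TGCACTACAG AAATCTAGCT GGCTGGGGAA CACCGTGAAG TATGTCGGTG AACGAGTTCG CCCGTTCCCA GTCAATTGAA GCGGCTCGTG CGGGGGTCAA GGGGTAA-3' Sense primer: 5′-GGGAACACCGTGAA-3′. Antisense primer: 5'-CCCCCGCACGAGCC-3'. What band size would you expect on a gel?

Scanning the template, GGGAACACCGTGAA occurs at positions 26–39; this primer anneals to the bottom strand there with its 3' end pointing downstream.
Taking the reverse complement of CCCCCGCACGAGCC gives GGCTCGTGCGGGGG, found at positions 83–96 on the template; the primer anneals here to the top strand with its 3' end pointing upstream.
The product runs from position 26 to position 96, so its length is 96 − 26 + 1 = 71 bp.

71 bp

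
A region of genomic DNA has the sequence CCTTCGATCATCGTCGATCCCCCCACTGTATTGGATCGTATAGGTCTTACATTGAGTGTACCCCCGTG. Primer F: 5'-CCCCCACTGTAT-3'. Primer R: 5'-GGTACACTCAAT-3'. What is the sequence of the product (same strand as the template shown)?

5'-CCCCCACTGTATTGGATCGTATAGGTCTTACATTGAGTGTACC-3'

The forward primer matches the template at positions 20–31.
The reverse primer's reverse complement is ATTGAGTGTACC, which matches the template at positions 51–62.
The product is the template from position 20 through 62 (43 bp).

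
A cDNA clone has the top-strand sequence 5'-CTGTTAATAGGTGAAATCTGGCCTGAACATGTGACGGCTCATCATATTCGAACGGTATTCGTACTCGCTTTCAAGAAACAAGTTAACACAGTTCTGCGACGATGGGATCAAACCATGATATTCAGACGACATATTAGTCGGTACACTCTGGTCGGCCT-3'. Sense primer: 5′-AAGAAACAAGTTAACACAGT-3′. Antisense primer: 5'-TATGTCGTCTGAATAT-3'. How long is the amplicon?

61 bp

Forward primer AAGAAACAAGTTAACACAGT is found on the top strand at positions 73–92.
Taking the reverse complement of TATGTCGTCTGAATAT gives ATATTCAGACGACATA, found at positions 118–133 on the template; the primer anneals here to the top strand with its 3' end pointing upstream.
The product runs from position 73 to position 133, so its length is 133 − 73 + 1 = 61 bp.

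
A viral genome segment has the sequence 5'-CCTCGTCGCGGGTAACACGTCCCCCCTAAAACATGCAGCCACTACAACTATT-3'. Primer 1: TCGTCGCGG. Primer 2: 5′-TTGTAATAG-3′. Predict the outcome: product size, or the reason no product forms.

No product — primer 2 has no binding site in the template.

Primer 2 (TTGTAATAG) does not match the top strand, and its reverse complement CTATTACAA does not match either.
With no annealing site for primer 2, no amplification occurs.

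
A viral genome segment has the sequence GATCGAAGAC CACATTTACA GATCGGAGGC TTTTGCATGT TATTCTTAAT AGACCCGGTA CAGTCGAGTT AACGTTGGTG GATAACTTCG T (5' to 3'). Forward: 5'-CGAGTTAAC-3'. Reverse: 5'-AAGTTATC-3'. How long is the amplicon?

Scanning the template, CGAGTTAAC occurs at positions 65–73; this primer anneals to the bottom strand there with its 3' end pointing downstream.
Reverse complement of the reverse primer: GATAACTT. This occurs on the top strand at positions 81–88.
Product length = (reverse-primer end) − (forward-primer start) + 1 = 88 − 65 + 1 = 24 bp.

24 bp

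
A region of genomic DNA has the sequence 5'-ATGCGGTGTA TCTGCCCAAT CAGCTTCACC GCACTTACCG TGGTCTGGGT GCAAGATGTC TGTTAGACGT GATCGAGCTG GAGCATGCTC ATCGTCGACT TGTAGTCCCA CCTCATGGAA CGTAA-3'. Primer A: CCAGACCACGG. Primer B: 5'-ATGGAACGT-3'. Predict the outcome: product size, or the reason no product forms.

No product — the primers' 3' ends point away from each other.

Primer A (CCAGACCACGG) has reverse complement CCGTGGTCTGG, which matches the top strand at positions 38–48; primer A anneals to the top strand there with its 3' end pointing upstream toward position 38.
Primer B (ATGGAACGT) matches the top strand directly at positions 115–123; it anneals to the bottom strand with its 3' end pointing downstream toward position 123.
The 3' ends diverge (primer A extends toward position 1, primer B toward position 125), so the primers never converge on a shared product.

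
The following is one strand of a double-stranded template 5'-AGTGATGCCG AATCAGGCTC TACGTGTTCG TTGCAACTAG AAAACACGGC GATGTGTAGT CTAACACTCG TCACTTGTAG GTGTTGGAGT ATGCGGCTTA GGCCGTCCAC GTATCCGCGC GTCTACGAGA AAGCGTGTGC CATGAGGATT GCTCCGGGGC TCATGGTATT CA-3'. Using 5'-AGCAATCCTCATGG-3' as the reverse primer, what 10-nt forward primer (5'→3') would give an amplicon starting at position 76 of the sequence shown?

5'-TGTAGGTGTT-3'

The reverse primer's reverse complement CCATGAGGATTGCT matches the template at positions 140–153; the product starts at position 76.
The forward primer is identical to the top strand over positions 76–85: TGTAGGTGTT.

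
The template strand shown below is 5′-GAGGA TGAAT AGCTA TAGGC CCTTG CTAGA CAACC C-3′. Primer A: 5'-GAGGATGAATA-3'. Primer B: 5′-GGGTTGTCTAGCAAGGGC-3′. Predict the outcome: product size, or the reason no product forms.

Yes — a 36 bp product.

Primer A (GAGGATGAATA) matches the top strand at positions 1–11; it acts as a forward primer.
Primer B's reverse complement is GCCCTTGCTAGACAACCC, matching the top strand at positions 19–36; it acts as a reverse primer.
The 3' ends face each other across positions 1–36, giving a 36 bp product.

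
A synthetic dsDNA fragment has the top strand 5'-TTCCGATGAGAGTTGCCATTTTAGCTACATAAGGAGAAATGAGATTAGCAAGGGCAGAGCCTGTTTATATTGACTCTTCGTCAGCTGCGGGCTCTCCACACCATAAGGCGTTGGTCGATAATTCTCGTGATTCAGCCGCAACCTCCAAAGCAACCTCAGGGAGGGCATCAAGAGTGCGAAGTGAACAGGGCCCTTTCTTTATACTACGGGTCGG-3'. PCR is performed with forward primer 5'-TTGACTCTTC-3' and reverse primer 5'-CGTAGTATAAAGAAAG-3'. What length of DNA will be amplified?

139 bp

Forward primer TTGACTCTTC is found on the top strand at positions 70–79.
The reverse primer's reverse complement is CTTTCTTTATACTACG, which matches the template at positions 193–208.
Product length = (reverse-primer end) − (forward-primer start) + 1 = 208 − 70 + 1 = 139 bp.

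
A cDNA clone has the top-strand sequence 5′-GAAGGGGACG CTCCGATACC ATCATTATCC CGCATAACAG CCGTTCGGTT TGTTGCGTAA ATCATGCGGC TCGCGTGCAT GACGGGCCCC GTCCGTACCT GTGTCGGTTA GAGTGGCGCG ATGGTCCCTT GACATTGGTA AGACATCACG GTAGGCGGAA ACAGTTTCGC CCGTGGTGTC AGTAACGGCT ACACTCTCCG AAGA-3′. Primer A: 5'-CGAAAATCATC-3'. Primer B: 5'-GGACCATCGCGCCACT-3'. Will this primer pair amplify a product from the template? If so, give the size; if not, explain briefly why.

No product — primer A has no binding site in the template.

Primer A (CGAAAATCATC) does not match the top strand, and its reverse complement GATGATTTTCG does not match either.
With no annealing site for primer A, no amplification occurs.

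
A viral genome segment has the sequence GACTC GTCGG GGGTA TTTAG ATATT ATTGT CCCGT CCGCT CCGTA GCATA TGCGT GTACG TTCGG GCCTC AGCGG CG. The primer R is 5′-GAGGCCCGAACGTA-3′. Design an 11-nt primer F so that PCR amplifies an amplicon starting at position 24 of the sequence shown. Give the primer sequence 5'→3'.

5'-TTATTGTCCCG-3'

The reverse primer's reverse complement TACGTTCGGGCCTC matches the template at positions 57–70; the product starts at position 24.
The forward primer is identical to the top strand over positions 24–34: TTATTGTCCCG.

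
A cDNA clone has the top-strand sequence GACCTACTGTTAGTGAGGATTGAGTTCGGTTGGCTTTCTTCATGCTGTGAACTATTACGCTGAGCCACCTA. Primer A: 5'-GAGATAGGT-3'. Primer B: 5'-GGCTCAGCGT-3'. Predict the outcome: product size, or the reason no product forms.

Primer A (GAGATAGGT) does not match the top strand, and its reverse complement ACCTATCTC does not match either.
With no annealing site for primer A, no amplification occurs.

No product — primer A has no binding site in the template.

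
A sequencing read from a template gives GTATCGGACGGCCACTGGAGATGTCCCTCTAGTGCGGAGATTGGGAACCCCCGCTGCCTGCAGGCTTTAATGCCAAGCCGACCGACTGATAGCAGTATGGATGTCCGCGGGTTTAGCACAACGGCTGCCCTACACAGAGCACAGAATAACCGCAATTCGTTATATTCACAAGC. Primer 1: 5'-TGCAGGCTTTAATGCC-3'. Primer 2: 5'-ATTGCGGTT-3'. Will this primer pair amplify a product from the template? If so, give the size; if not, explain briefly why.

Primer 1 (TGCAGGCTTTAATGCC) matches the top strand at positions 59–74; it acts as a forward primer.
Primer 2's reverse complement is AACCGCAAT, matching the top strand at positions 148–156; it acts as a reverse primer.
The 3' ends face each other across positions 59–156, giving a 98 bp product.

Yes — a 98 bp product.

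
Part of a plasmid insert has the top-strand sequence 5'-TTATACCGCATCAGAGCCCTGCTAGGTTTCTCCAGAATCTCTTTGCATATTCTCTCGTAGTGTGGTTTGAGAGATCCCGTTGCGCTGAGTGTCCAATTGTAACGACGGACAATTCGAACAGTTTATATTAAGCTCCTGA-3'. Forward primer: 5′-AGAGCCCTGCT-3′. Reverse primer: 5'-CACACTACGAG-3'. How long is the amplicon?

Forward primer AGAGCCCTGCT is found on the top strand at positions 13–23.
Reverse complement of the reverse primer: CTCGTAGTGTG. This occurs on the top strand at positions 54–64.
Product length = (reverse-primer end) − (forward-primer start) + 1 = 64 − 13 + 1 = 52 bp.

52 bp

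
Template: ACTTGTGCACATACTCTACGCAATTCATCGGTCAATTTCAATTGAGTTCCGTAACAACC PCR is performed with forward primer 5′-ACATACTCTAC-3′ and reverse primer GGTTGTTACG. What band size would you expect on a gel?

51 bp

Forward primer ACATACTCTAC is found on the top strand at positions 9–19.
Taking the reverse complement of GGTTGTTACG gives CGTAACAACC, found at positions 50–59 on the template; the primer anneals here to the top strand with its 3' end pointing upstream.
Amplicon spans positions 9–59: 51 bp.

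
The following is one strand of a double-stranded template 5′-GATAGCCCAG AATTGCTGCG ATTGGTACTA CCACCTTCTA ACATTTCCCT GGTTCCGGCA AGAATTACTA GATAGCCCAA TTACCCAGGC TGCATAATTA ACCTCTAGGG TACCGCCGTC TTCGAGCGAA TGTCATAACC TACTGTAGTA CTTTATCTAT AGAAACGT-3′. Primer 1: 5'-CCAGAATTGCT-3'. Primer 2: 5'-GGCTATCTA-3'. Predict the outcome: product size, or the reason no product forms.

Primer 1 (CCAGAATTGCT) matches the top strand at positions 7–17; it acts as a forward primer.
Primer 2's reverse complement is TAGATAGCC, matching the top strand at positions 69–77; it acts as a reverse primer.
The 3' ends face each other across positions 7–77, giving a 71 bp product.

Yes — a 71 bp product.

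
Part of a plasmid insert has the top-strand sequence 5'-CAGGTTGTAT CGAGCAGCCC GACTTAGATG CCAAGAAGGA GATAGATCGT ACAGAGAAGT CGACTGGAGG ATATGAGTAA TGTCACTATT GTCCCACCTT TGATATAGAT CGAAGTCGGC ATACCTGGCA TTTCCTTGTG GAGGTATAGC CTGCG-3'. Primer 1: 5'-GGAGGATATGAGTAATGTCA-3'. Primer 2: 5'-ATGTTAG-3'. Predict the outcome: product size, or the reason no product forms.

No product — primer 2 has no binding site in the template.

Primer 2 (ATGTTAG) does not match the top strand, and its reverse complement CTAACAT does not match either.
With no annealing site for primer 2, no amplification occurs.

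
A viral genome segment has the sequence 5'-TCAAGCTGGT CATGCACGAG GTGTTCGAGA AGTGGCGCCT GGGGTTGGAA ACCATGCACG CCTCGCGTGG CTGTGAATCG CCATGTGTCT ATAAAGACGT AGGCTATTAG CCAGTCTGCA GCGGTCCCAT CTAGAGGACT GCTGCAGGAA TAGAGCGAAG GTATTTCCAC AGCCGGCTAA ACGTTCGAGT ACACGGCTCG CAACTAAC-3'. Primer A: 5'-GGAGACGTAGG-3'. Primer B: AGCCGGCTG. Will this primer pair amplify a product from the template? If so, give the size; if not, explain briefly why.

No product — primer A has no binding site in the template.

Primer A (GGAGACGTAGG) does not match the top strand, and its reverse complement CCTACGTCTCC does not match either.
With no annealing site for primer A, no amplification occurs.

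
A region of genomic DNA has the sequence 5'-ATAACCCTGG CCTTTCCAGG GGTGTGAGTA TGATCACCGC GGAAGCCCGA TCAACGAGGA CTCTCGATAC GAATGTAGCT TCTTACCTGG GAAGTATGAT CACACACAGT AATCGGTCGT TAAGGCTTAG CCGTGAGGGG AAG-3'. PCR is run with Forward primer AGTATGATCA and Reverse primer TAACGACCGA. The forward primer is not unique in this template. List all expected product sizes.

The forward primer AGTATGATCA matches the top strand at positions 27–36, 93–102.
The reverse primer's reverse complement is TCGGTCGTTA, matching at positions 113–122.
Each forward site pairs with the reverse site to give a product ending at position 122: sizes 96, 30 bp.

96 bp, 30 bp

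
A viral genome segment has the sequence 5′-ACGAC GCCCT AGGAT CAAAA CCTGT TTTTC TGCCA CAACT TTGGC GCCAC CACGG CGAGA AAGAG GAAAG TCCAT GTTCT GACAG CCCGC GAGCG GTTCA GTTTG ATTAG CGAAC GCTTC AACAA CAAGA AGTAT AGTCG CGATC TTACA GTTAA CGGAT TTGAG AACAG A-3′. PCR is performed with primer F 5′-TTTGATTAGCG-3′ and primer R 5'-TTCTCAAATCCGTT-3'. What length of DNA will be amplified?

66 bp

Forward primer TTTGATTAGCG is found on the top strand at positions 102–112.
The reverse primer's reverse complement is AACGGATTTGAGAA, which matches the template at positions 154–167.
The product runs from position 102 to position 167, so its length is 167 − 102 + 1 = 66 bp.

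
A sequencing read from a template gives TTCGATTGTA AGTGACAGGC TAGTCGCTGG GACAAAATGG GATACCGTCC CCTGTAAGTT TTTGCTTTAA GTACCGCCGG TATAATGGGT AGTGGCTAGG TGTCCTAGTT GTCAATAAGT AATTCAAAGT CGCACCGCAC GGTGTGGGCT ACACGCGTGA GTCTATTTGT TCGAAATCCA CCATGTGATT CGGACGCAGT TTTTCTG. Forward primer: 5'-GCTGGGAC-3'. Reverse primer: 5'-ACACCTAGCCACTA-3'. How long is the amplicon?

78 bp

Scanning the template, GCTGGGAC occurs at positions 26–33; this primer anneals to the bottom strand there with its 3' end pointing downstream.
Reverse complement of the reverse primer: TAGTGGCTAGGTGT. This occurs on the top strand at positions 90–103.
Amplicon spans positions 26–103: 78 bp.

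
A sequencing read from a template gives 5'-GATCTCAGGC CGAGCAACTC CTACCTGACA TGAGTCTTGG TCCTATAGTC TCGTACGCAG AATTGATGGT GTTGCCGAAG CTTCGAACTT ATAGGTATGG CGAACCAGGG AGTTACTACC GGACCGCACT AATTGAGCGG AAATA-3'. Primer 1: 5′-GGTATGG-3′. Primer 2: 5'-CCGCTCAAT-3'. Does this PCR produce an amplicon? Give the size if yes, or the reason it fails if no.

Primer 1 (GGTATGG) matches the top strand at positions 94–100; it acts as a forward primer.
Primer 2's reverse complement is ATTGAGCGG, matching the top strand at positions 132–140; it acts as a reverse primer.
The 3' ends face each other across positions 94–140, giving a 47 bp product.

Yes — a 47 bp product.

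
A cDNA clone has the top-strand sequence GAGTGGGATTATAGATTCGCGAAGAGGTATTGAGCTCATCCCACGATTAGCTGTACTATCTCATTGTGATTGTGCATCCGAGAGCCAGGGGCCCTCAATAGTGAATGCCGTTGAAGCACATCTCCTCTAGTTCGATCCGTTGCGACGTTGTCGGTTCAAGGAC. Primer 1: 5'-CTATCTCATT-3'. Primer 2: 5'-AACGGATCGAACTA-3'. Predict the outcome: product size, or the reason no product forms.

Yes — an 86 bp product.

Primer 1 (CTATCTCATT) matches the top strand at positions 56–65; it acts as a forward primer.
Primer 2's reverse complement is TAGTTCGATCCGTT, matching the top strand at positions 128–141; it acts as a reverse primer.
The 3' ends face each other across positions 56–141, giving an 86 bp product.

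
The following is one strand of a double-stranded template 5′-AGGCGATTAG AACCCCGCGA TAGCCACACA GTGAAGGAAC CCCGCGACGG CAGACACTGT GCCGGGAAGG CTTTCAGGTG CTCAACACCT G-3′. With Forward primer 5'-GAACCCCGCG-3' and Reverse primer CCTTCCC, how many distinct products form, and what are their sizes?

The forward primer GAACCCCGCG matches the top strand at positions 10–19, 37–46.
The reverse primer's reverse complement is GGGAAGG, matching at positions 64–70.
Each forward site pairs with the reverse site to give a product ending at position 70: sizes 61, 34 bp.

Two products: 61 bp, 34 bp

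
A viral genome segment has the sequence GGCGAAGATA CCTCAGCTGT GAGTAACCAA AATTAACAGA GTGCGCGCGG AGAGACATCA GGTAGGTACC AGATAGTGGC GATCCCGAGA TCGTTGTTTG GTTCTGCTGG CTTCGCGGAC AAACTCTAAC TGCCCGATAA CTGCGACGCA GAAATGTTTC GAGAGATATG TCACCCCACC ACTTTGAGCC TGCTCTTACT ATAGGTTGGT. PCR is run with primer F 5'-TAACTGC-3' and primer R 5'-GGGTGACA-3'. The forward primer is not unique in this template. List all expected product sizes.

The forward primer TAACTGC matches the top strand at positions 127–133, 138–144.
The reverse primer's reverse complement is TGTCACCC, matching at positions 169–176.
Each forward site pairs with the reverse site to give a product ending at position 176: sizes 50, 39 bp.

50 bp, 39 bp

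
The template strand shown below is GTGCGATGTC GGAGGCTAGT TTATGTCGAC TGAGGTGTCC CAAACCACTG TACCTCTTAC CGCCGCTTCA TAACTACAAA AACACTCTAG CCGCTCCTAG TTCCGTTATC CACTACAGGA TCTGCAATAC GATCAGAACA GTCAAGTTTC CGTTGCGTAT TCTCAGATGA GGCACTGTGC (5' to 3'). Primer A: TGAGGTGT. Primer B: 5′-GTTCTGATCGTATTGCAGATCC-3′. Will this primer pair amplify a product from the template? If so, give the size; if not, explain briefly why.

Primer A (TGAGGTGT) matches the top strand at positions 31–38; it acts as a forward primer.
Primer B's reverse complement is GGATCTGCAATACGATCAGAAC, matching the top strand at positions 118–139; it acts as a reverse primer.
The 3' ends face each other across positions 31–139, giving a 109 bp product.

Yes — a 109 bp product.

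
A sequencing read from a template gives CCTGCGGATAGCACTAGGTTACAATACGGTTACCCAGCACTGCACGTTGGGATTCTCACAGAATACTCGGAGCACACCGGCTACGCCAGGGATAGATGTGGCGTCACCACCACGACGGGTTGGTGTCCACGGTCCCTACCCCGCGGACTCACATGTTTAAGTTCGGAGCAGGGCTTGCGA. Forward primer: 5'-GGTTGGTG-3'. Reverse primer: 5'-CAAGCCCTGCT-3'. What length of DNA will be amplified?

Scanning the template, GGTTGGTG occurs at positions 118–125; this primer anneals to the bottom strand there with its 3' end pointing downstream.
Taking the reverse complement of CAAGCCCTGCT gives AGCAGGGCTTG, found at positions 167–177 on the template; the primer anneals here to the top strand with its 3' end pointing upstream.
The product runs from position 118 to position 177, so its length is 177 − 118 + 1 = 60 bp.

60 bp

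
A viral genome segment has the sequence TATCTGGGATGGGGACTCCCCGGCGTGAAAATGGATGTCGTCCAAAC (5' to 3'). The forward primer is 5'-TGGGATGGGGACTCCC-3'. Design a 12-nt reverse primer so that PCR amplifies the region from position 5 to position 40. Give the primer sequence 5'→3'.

The product's 3' end on the top strand is position 40.
The reverse primer anneals to the top strand over positions 29–40, i.e. to AAATGGATGTCG.
Its sequence written 5'→3' is the reverse complement: CGACATCCATTT.

5'-CGACATCCATTT-3'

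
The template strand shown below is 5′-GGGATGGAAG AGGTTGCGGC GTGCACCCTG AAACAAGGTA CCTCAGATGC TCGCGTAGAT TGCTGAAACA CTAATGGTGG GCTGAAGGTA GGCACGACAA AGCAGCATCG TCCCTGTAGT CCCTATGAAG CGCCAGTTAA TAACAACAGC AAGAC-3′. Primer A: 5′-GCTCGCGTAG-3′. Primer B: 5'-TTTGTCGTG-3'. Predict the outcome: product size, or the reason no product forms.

Primer A (GCTCGCGTAG) matches the top strand at positions 49–58; it acts as a forward primer.
Primer B's reverse complement is CACGACAAA, matching the top strand at positions 93–101; it acts as a reverse primer.
The 3' ends face each other across positions 49–101, giving a 53 bp product.

Yes — a 53 bp product.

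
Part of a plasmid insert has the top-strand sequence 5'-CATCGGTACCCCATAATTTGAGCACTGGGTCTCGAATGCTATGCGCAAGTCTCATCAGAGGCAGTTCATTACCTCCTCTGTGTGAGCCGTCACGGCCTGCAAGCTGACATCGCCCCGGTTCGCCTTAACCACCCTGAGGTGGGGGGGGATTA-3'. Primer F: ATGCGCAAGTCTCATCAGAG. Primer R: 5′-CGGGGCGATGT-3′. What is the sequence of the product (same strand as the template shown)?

The forward primer matches the template at positions 41–60.
Taking the reverse complement of CGGGGCGATGT gives ACATCGCCCCG, found at positions 107–117 on the template; the primer anneals here to the top strand with its 3' end pointing upstream.
The product is the template from position 41 through 117 (77 bp).

5'-ATGCGCAAGTCTCATCAGAGGCAGTTCATTACCTCCTCTGTGTGAGCCGTCACGGCCTGCAAGCTGACATCGCCCCG-3'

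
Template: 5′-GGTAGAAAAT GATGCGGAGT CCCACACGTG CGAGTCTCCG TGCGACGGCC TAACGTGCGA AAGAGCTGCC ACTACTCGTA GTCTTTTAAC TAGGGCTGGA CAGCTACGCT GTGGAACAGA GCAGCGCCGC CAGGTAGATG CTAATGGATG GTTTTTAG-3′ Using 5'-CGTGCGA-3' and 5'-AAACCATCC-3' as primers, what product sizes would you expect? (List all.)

128 bp, 116 bp, 101 bp

The forward primer CGTGCGA matches the top strand at positions 27–33, 39–45, 54–60.
The reverse primer's reverse complement is GGATGGTTT, matching at positions 146–154.
Each forward site pairs with the reverse site to give a product ending at position 154: sizes 128, 116, 101 bp.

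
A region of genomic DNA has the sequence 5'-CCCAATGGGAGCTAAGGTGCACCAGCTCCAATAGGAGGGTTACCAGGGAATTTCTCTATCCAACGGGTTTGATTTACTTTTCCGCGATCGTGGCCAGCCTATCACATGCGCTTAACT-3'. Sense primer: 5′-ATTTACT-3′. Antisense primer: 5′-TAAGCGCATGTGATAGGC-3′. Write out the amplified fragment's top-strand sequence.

The forward primer matches the template at positions 72–78.
The reverse primer's reverse complement is GCCTATCACATGCGCTTA, which matches the template at positions 97–114.
The product is the template from position 72 through 114 (43 bp).

5'-ATTTACTTTTCCGCGATCGTGGCCAGCCTATCACATGCGCTTA-3'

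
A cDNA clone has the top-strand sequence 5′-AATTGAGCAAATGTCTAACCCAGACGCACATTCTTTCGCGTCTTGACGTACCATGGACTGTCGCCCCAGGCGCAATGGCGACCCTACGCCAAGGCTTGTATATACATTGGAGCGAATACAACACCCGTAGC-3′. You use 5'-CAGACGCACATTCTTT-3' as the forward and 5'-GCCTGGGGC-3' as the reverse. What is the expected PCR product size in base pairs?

51 bp

Scanning the template, CAGACGCACATTCTTT occurs at positions 21–36; this primer anneals to the bottom strand there with its 3' end pointing downstream.
The reverse primer's reverse complement is GCCCCAGGC, which matches the template at positions 63–71.
Product length = (reverse-primer end) − (forward-primer start) + 1 = 71 − 21 + 1 = 51 bp.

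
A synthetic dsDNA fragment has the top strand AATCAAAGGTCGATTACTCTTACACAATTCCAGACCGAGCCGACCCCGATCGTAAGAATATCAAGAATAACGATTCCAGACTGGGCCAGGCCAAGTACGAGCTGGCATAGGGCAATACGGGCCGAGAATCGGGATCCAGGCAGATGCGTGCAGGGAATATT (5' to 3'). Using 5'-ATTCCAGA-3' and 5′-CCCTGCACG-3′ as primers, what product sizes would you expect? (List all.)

The forward primer ATTCCAGA matches the top strand at positions 27–34, 73–80.
The reverse primer's reverse complement is CGTGCAGGG, matching at positions 147–155.
Each forward site pairs with the reverse site to give a product ending at position 155: sizes 129, 83 bp.

129 bp, 83 bp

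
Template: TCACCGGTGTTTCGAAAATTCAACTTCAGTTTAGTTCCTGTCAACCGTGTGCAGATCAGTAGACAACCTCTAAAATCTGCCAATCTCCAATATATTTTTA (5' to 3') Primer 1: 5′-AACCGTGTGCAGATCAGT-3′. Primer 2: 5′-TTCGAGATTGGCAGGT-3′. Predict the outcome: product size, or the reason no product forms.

No product — primer 2 has no binding site in the template.

Primer 2 (TTCGAGATTGGCAGGT) does not match the top strand, and its reverse complement ACCTGCCAATCTCGAA does not match either.
With no annealing site for primer 2, no amplification occurs.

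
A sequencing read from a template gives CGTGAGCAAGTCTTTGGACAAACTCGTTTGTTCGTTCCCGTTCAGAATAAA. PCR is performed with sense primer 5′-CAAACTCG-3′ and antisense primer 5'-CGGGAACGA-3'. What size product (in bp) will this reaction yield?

Scanning the template, CAAACTCG occurs at positions 19–26; this primer anneals to the bottom strand there with its 3' end pointing downstream.
Reverse complement of the reverse primer: TCGTTCCCG. This occurs on the top strand at positions 32–40.
Product length = (reverse-primer end) − (forward-primer start) + 1 = 40 − 19 + 1 = 22 bp.

22 bp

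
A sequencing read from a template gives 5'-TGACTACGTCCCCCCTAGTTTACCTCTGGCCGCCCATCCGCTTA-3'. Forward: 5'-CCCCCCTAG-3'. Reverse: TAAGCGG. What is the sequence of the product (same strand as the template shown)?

5'-CCCCCCTAGTTTACCTCTGGCCGCCCATCCGCTTA-3'

The forward primer matches the template at positions 10–18.
Taking the reverse complement of TAAGCGG gives CCGCTTA, found at positions 38–44 on the template; the primer anneals here to the top strand with its 3' end pointing upstream.
The product is the template from position 10 through 44 (35 bp).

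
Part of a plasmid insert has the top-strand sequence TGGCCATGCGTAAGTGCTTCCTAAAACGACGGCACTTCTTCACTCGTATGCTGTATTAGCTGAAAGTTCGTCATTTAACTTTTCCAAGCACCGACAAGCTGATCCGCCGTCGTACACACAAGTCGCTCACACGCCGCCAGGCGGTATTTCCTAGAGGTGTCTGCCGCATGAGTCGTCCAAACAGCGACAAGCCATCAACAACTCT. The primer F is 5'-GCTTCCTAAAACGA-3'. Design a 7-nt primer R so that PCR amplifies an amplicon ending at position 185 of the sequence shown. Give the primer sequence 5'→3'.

5'-GCTGTTT-3'

The forward primer binds at positions 16–29; the product's 3' end on the top strand is position 185.
The reverse primer anneals to the top strand over positions 179–185, i.e. to AAACAGC.
Its sequence written 5'→3' is the reverse complement: GCTGTTT.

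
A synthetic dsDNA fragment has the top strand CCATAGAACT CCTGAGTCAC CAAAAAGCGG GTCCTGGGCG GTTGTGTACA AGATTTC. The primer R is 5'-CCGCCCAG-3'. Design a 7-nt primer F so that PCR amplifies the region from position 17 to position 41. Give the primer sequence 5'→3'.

The reverse primer's reverse complement CTGGGCGG matches the template at positions 34–41; the product starts at position 17.
The forward primer is identical to the top strand over positions 17–23: TCACCAA.

5'-TCACCAA-3'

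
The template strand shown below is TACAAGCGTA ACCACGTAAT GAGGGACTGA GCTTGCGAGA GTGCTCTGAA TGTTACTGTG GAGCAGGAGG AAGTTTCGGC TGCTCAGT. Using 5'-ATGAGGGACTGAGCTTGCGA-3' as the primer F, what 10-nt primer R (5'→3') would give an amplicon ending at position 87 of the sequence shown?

5'-CTGAGCAGCC-3'

The forward primer binds at positions 19–38; the product's 3' end on the top strand is position 87.
The reverse primer anneals to the top strand over positions 78–87, i.e. to GGCTGCTCAG.
Its sequence written 5'→3' is the reverse complement: CTGAGCAGCC.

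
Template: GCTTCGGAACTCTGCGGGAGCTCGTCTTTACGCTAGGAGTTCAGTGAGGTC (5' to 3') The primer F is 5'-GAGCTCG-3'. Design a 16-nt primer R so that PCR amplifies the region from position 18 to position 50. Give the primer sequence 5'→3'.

The product's 3' end on the top strand is position 50.
The reverse primer anneals to the top strand over positions 35–50, i.e. to AGGAGTTCAGTGAGGT.
Its sequence written 5'→3' is the reverse complement: ACCTCACTGAACTCCT.

5'-ACCTCACTGAACTCCT-3'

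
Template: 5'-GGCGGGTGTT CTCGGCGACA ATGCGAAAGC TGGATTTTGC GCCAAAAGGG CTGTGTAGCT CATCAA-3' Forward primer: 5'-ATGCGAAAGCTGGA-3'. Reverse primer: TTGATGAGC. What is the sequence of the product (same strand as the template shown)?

Forward primer ATGCGAAAGCTGGA is found on the top strand at positions 21–34.
The reverse primer's reverse complement is GCTCATCAA, which matches the template at positions 58–66.
The product is the template from position 21 through 66 (46 bp).

5'-ATGCGAAAGCTGGATTTTGCGCCAAAAGGGCTGTGTAGCTCATCAA-3'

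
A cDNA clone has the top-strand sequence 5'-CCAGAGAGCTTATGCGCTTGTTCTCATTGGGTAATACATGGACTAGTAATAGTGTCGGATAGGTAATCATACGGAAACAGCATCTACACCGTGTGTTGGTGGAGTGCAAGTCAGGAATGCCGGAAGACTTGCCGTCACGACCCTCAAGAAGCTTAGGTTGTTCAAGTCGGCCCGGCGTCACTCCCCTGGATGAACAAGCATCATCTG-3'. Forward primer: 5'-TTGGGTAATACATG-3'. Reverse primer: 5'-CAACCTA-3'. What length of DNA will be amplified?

134 bp

Scanning the template, TTGGGTAATACATG occurs at positions 27–40; this primer anneals to the bottom strand there with its 3' end pointing downstream.
The reverse primer's reverse complement is TAGGTTG, which matches the template at positions 154–160.
The product runs from position 27 to position 160, so its length is 160 − 27 + 1 = 134 bp.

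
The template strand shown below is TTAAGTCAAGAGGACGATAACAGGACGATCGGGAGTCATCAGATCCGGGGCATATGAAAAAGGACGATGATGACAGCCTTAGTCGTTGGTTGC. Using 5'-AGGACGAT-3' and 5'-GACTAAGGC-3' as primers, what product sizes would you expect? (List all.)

74 bp, 63 bp, 24 bp

The forward primer AGGACGAT matches the top strand at positions 11–18, 22–29, 61–68.
The reverse primer's reverse complement is GCCTTAGTC, matching at positions 76–84.
Each forward site pairs with the reverse site to give a product ending at position 84: sizes 74, 63, 24 bp.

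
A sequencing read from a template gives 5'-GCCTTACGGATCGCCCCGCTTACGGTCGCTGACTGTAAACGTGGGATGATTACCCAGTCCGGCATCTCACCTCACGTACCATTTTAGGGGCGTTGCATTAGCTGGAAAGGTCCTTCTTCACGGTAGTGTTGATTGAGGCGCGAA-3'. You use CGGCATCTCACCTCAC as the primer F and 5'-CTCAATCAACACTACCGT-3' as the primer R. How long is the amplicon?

78 bp

Forward primer CGGCATCTCACCTCAC is found on the top strand at positions 60–75.
Reverse complement of the reverse primer: ACGGTAGTGTTGATTGAG. This occurs on the top strand at positions 120–137.
Amplicon spans positions 60–137: 78 bp.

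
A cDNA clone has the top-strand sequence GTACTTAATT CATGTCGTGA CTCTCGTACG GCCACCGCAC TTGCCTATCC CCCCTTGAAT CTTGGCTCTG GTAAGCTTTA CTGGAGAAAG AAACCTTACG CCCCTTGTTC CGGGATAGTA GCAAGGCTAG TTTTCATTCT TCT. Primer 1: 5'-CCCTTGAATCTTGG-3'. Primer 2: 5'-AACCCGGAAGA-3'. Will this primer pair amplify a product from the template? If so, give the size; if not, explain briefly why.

No product — primer 2 has no binding site in the template.

Primer 2 (AACCCGGAAGA) does not match the top strand, and its reverse complement TCTTCCGGGTT does not match either.
With no annealing site for primer 2, no amplification occurs.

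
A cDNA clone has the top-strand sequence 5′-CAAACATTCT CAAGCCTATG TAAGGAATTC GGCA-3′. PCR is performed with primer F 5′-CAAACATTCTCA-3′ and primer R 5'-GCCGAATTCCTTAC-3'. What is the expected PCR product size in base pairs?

Forward primer CAAACATTCTCA is found on the top strand at positions 1–12.
The reverse primer's reverse complement is GTAAGGAATTCGGC, which matches the template at positions 20–33.
Product length = (reverse-primer end) − (forward-primer start) + 1 = 33 − 1 + 1 = 33 bp.

33 bp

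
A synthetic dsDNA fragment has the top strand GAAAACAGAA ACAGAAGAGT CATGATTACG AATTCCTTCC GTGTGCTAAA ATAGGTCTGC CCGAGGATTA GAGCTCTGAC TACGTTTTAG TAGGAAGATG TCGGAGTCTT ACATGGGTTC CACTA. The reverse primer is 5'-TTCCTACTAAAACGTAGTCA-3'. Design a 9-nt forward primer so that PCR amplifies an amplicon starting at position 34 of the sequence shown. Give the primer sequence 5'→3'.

5'-TCCTTCCGT-3'

The reverse primer's reverse complement TGACTACGTTTTAGTAGGAA matches the template at positions 77–96; the product starts at position 34.
The forward primer is identical to the top strand over positions 34–42: TCCTTCCGT.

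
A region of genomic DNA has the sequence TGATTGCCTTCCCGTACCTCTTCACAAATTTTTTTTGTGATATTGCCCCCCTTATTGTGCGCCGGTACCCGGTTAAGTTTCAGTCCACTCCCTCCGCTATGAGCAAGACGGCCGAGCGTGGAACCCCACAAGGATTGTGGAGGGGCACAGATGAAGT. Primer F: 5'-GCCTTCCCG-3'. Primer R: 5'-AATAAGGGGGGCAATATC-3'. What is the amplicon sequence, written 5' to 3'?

5'-GCCTTCCCGTACCTCTTCACAAATTTTTTTTGTGATATTGCCCCCCTTATT-3'

The forward primer matches the template at positions 6–14.
Reverse complement of the reverse primer: GATATTGCCCCCCTTATT. This occurs on the top strand at positions 39–56.
The product is the template from position 6 through 56 (51 bp).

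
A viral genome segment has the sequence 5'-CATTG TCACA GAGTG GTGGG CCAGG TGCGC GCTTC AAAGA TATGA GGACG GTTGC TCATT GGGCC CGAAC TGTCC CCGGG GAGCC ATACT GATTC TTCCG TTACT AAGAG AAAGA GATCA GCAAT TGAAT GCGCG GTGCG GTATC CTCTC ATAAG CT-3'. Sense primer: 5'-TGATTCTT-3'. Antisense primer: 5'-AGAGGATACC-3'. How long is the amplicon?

60 bp

Forward primer TGATTCTT is found on the top strand at positions 90–97.
Taking the reverse complement of AGAGGATACC gives GGTATCCTCT, found at positions 140–149 on the template; the primer anneals here to the top strand with its 3' end pointing upstream.
Amplicon spans positions 90–149: 60 bp.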